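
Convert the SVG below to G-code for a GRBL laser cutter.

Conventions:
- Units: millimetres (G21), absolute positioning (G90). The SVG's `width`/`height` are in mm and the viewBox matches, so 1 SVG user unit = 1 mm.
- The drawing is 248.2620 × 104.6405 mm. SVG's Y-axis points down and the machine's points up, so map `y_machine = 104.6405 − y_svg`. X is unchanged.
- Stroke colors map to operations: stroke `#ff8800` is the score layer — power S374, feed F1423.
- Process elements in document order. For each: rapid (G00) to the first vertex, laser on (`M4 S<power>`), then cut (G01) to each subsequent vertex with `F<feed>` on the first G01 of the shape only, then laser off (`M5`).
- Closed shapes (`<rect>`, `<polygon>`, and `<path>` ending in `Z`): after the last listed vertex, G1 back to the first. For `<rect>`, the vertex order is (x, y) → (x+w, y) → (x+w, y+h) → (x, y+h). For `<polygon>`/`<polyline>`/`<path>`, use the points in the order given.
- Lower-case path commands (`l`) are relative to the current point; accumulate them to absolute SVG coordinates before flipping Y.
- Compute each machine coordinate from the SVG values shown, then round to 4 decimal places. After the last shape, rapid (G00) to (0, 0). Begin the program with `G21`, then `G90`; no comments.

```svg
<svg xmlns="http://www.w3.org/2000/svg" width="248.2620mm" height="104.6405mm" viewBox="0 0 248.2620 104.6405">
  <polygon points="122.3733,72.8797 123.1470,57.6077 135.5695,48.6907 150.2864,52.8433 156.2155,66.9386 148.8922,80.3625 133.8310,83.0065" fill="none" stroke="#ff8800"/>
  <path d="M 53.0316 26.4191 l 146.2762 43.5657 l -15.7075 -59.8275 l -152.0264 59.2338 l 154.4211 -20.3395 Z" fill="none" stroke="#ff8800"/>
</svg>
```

G21
G90
G00 X122.3733 Y31.7608
M4 S374
G01 X123.1470 Y47.0328 F1423
G01 X135.5695 Y55.9498
G01 X150.2864 Y51.7972
G01 X156.2155 Y37.7019
G01 X148.8922 Y24.2780
G01 X133.8310 Y21.6340
G01 X122.3733 Y31.7608
M5
G00 X53.0316 Y78.2214
M4 S374
G01 X199.3078 Y34.6557 F1423
G01 X183.6003 Y94.4832
G01 X31.5739 Y35.2494
G01 X185.9950 Y55.5889
G01 X53.0316 Y78.2214
M5
G00 X0.0000 Y0.0000

1 u = 1 mm; y_m = 104.6405 − y.

[1] `<polygon>` regular polygon, #ff8800→score S374 F1423: (122.3733,31.7608) → (123.1470,47.0328) → (135.5695,55.9498) → (150.2864,51.7972) → (156.2155,37.7019) → (148.8922,24.2780) → (133.8310,21.6340) → (122.3733,31.7608) (closed)

[2] `<path>` closed polygon, #ff8800→score S374 F1423: (53.0316,78.2214) → (199.3078,34.6557) → (183.6003,94.4832) → (31.5739,35.2494) → (185.9950,55.5889) → (53.0316,78.2214) (closed)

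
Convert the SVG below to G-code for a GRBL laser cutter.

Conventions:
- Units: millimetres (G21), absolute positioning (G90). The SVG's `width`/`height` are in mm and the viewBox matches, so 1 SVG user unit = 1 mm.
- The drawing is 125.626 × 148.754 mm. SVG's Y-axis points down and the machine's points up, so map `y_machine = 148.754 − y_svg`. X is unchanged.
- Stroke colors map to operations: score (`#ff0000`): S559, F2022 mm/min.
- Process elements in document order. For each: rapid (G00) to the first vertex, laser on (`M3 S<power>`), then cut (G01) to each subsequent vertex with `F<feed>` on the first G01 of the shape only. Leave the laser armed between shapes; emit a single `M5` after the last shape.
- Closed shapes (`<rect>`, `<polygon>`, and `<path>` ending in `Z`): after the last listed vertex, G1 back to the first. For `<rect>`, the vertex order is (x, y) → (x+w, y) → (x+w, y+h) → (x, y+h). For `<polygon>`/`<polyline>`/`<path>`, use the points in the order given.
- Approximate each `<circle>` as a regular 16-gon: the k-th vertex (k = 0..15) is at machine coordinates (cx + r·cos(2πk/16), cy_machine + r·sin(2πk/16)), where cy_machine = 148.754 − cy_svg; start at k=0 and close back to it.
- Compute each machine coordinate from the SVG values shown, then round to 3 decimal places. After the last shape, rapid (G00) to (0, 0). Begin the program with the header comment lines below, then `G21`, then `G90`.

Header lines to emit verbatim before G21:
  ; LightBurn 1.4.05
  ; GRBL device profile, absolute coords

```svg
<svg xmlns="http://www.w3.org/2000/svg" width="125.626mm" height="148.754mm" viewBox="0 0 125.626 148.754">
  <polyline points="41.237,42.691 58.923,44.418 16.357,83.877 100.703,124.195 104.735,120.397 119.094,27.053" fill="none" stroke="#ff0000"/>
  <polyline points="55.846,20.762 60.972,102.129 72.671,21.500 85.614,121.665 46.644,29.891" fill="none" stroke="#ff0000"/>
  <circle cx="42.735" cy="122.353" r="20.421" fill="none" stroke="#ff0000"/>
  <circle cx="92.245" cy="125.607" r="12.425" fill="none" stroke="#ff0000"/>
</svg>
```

; LightBurn 1.4.05
; GRBL device profile, absolute coords
G21
G90
G00 X41.237 Y106.063
M3 S559
G01 X58.923 Y104.336 F2022
G01 X16.357 Y64.877
G01 X100.703 Y24.559
G01 X104.735 Y28.357
G01 X119.094 Y121.701
G00 X55.846 Y127.992
M3 S559
G01 X60.972 Y46.625 F2022
G01 X72.671 Y127.254
G01 X85.614 Y27.089
G01 X46.644 Y118.863
G00 X63.156 Y26.401
M3 S559
G01 X61.602 Y34.216 F2022
G01 X57.175 Y40.841
G01 X50.550 Y45.268
G01 X42.735 Y46.822
G01 X34.920 Y45.268
G01 X28.295 Y40.841
G01 X23.868 Y34.216
G01 X22.314 Y26.401
G01 X23.868 Y18.586
G01 X28.295 Y11.961
G01 X34.920 Y7.534
G01 X42.735 Y5.980
G01 X50.550 Y7.534
G01 X57.175 Y11.961
G01 X61.602 Y18.586
G01 X63.156 Y26.401
G00 X104.670 Y23.147
M3 S559
G01 X103.724 Y27.902 F2022
G01 X101.031 Y31.933
G01 X97.000 Y34.626
G01 X92.245 Y35.572
G01 X87.490 Y34.626
G01 X83.459 Y31.933
G01 X80.766 Y27.902
G01 X79.820 Y23.147
G01 X80.766 Y18.392
G01 X83.459 Y14.361
G01 X87.490 Y11.668
G01 X92.245 Y10.722
G01 X97.000 Y11.668
G01 X101.031 Y14.361
G01 X103.724 Y18.392
G01 X104.670 Y23.147
M5
G00 X0.000 Y0.000

Since the viewBox matches the mm dimensions, user units are millimetres directly. The only transform is the Y-flip y_m = 148.754 − y_svg.

Shape 1 is a open polyline drawn with `<polyline>`. Its stroke #ff0000 means score at S559, F2022. After flipping Y the toolpath is (41.237,106.063) → (58.923,104.336) → (16.357,64.877) → (100.703,24.559) → (104.735,28.357) → (119.094,121.701).

Shape 2 is a open polyline drawn with `<polyline>`. Its stroke #ff0000 means score at S559, F2022. After flipping Y the toolpath is (55.846,127.992) → (60.972,46.625) → (72.671,127.254) → (85.614,27.089) → (46.644,118.863).

Shape 3 is a circle drawn with `<circle>`. Its stroke #ff0000 means score at S559, F2022. After flipping Y the toolpath is (63.156,26.401) → (61.602,34.216) → (57.175,40.841) → (50.550,45.268) → (42.735,46.822) → (34.920,45.268) → (28.295,40.841) → (23.868,34.216) → (22.314,26.401) → (23.868,18.586) → (28.295,11.961) → (34.920,7.534) → (42.735,5.980) → (50.550,7.534) → (57.175,11.961) → (61.602,18.586) → (63.156,26.401), returning to the start.

Shape 4 is a circle drawn with `<circle>`. Its stroke #ff0000 means score at S559, F2022. After flipping Y the toolpath is (104.670,23.147) → (103.724,27.902) → (101.031,31.933) → (97.000,34.626) → (92.245,35.572) → (87.490,34.626) → (83.459,31.933) → (80.766,27.902) → (79.820,23.147) → (80.766,18.392) → (83.459,14.361) → (87.490,11.668) → (92.245,10.722) → (97.000,11.668) → (101.031,14.361) → (103.724,18.392) → (104.670,23.147), returning to the start.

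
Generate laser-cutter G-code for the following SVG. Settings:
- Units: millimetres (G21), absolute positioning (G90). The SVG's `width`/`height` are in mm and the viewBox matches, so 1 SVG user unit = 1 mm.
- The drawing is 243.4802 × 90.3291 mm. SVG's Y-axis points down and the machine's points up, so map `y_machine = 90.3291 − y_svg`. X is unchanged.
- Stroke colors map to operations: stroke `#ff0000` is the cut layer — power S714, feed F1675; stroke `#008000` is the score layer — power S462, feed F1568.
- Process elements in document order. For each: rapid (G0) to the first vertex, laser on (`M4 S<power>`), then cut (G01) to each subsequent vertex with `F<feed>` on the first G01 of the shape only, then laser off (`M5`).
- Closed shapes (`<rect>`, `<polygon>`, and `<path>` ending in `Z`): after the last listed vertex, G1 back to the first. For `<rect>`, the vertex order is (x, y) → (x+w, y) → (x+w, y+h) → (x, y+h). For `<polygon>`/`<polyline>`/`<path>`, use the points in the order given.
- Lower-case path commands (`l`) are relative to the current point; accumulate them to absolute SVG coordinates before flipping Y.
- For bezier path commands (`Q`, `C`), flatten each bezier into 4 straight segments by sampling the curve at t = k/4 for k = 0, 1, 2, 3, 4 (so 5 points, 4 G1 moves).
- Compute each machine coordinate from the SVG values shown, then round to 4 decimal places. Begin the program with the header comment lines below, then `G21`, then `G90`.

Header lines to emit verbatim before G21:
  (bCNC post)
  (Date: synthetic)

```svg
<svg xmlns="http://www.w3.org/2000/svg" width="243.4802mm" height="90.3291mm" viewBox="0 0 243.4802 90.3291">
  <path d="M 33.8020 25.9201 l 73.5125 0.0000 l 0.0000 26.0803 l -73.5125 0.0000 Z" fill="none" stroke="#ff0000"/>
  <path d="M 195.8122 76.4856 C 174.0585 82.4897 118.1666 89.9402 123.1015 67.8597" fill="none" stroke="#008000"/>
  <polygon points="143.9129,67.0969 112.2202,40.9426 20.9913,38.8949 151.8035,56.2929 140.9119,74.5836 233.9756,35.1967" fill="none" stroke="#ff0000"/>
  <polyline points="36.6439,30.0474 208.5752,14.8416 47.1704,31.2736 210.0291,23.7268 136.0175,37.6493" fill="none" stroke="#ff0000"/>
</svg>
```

(bCNC post)
(Date: synthetic)
G21
G90
G0 X33.8020 Y64.4090
M4 S714
G01 X107.3145 Y64.4090 F1675
G01 X107.3145 Y38.3287
G01 X33.8020 Y38.3287
G01 X33.8020 Y64.4090
M5
G0 X195.8122 Y13.8435
M4 S462
G01 X174.5798 Y9.5532 F1568
G01 X149.4486 Y7.6247
G01 X129.3215 Y10.9621
G01 X123.1015 Y22.4694
M5
G0 X143.9129 Y23.2322
M4 S714
G01 X112.2202 Y49.3865 F1675
G01 X20.9913 Y51.4342
G01 X151.8035 Y34.0362
G01 X140.9119 Y15.7455
G01 X233.9756 Y55.1324
G01 X143.9129 Y23.2322
M5
G0 X36.6439 Y60.2817
M4 S714
G01 X208.5752 Y75.4875 F1675
G01 X47.1704 Y59.0555
G01 X210.0291 Y66.6023
G01 X136.0175 Y52.6798
M5

viewBox `0 0 243.4802 90.3291` with mm width/height → 1 unit = 1 mm. Flip: y_m = 90.3291 − y_svg.

**Shape 1** — `<path>` rectangle, stroke `#ff0000` → cut (S714, F1675). Machine vertices: (33.8020,64.4090) → (107.3145,64.4090) → (107.3145,38.3287) → (33.8020,38.3287) → (33.8020,64.4090). Closed: final G1 returns to the first vertex.

**Shape 2** — `<path>` cubic bezier, stroke `#008000` → score (S462, F1568). Control points (SVG): P0=(195.8122,76.4856), P1=(174.0585,82.4897), P2=(118.1666,89.9402), P3=(123.1015,67.8597); sampled at t=k/4. Machine vertices: (195.8122,13.8435) → (174.5798,9.5532) → (149.4486,7.6247) → (129.3215,10.9621) → (123.1015,22.4694). Open path.

**Shape 3** — `<polygon>` closed polygon, stroke `#ff0000` → cut (S714, F1675). Machine vertices: (143.9129,23.2322) → (112.2202,49.3865) → (20.9913,51.4342) → (151.8035,34.0362) → (140.9119,15.7455) → (233.9756,55.1324) → (143.9129,23.2322). Closed: final G1 returns to the first vertex.

**Shape 4** — `<polyline>` open polyline, stroke `#ff0000` → cut (S714, F1675). Machine vertices: (36.6439,60.2817) → (208.5752,75.4875) → (47.1704,59.0555) → (210.0291,66.6023) → (136.0175,52.6798). Open path.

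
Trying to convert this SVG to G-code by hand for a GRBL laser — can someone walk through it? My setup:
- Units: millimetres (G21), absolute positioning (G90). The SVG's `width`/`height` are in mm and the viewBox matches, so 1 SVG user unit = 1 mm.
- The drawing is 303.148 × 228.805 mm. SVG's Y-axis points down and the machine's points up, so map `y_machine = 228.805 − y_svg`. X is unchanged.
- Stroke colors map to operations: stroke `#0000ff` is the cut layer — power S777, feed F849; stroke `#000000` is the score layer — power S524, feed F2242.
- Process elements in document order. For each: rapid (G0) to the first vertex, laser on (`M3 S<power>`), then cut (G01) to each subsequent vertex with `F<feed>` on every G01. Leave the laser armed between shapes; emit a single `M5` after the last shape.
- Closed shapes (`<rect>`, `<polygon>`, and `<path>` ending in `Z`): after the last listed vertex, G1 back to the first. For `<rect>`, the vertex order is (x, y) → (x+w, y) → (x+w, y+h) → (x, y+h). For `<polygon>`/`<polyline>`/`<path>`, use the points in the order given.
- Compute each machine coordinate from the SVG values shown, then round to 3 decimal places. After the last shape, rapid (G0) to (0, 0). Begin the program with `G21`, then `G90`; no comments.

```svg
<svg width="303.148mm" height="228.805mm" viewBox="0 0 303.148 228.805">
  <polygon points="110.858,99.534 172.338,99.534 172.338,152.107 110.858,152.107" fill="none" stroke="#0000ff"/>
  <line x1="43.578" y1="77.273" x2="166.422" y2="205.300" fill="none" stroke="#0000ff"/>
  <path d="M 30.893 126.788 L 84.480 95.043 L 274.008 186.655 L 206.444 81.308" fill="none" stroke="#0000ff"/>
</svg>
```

G21
G90
G0 X110.858 Y129.271
M3 S777
G01 X172.338 Y129.271 F849
G01 X172.338 Y76.698 F849
G01 X110.858 Y76.698 F849
G01 X110.858 Y129.271 F849
G0 X43.578 Y151.532
M3 S777
G01 X166.422 Y23.505 F849
G0 X30.893 Y102.017
M3 S777
G01 X84.480 Y133.762 F849
G01 X274.008 Y42.150 F849
G01 X206.444 Y147.497 F849
M5
G0 X0.000 Y0.000

Since the viewBox matches the mm dimensions, user units are millimetres directly. The only transform is the Y-flip y_m = 228.805 − y_svg.

Shape 1 is a rectangle drawn with `<polygon>`. Its stroke #0000ff means cut at S777, F849. After flipping Y the toolpath is (110.858,129.271) → (172.338,129.271) → (172.338,76.698) → (110.858,76.698) → (110.858,129.271), returning to the start.

Shape 2 is a line segment drawn with `<line>`. Its stroke #0000ff means cut at S777, F849. After flipping Y the toolpath is (43.578,151.532) → (166.422,23.505).

Shape 3 is a open polyline drawn with `<path>`. Its stroke #0000ff means cut at S777, F849. After flipping Y the toolpath is (30.893,102.017) → (84.480,133.762) → (274.008,42.150) → (206.444,147.497).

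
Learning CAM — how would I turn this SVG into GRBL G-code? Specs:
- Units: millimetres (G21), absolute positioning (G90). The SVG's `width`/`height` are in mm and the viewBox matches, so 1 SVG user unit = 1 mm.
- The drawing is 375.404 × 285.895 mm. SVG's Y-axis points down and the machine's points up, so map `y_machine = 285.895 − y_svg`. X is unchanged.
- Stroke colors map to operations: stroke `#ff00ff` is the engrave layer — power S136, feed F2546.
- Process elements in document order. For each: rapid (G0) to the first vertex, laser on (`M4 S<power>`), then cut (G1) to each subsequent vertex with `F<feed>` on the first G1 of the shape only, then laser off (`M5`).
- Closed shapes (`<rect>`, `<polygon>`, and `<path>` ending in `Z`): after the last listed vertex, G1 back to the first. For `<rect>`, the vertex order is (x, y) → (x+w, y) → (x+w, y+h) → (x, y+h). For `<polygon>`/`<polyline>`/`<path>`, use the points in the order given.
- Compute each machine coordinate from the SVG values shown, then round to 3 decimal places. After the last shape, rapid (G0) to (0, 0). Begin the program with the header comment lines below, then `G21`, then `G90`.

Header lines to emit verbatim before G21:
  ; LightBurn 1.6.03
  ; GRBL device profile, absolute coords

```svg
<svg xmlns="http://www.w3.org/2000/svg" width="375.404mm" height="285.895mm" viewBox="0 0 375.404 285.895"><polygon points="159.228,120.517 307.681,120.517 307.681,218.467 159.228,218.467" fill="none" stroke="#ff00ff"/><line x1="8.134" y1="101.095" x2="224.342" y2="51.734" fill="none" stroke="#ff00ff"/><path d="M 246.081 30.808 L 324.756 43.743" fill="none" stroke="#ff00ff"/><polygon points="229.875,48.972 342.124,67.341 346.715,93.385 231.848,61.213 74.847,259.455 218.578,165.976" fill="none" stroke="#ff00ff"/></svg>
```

; LightBurn 1.6.03
; GRBL device profile, absolute coords
G21
G90
G0 X159.228 Y165.378
M4 S136
G1 X307.681 Y165.378 F2546
G1 X307.681 Y67.428
G1 X159.228 Y67.428
G1 X159.228 Y165.378
M5
G0 X8.134 Y184.800
M4 S136
G1 X224.342 Y234.161 F2546
M5
G0 X246.081 Y255.087
M4 S136
G1 X324.756 Y242.152 F2546
M5
G0 X229.875 Y236.923
M4 S136
G1 X342.124 Y218.554 F2546
G1 X346.715 Y192.510
G1 X231.848 Y224.682
G1 X74.847 Y26.440
G1 X218.578 Y119.919
G1 X229.875 Y236.923
M5
G0 X0.000 Y0.000

Since the viewBox matches the mm dimensions, user units are millimetres directly. The only transform is the Y-flip y_m = 285.895 − y_svg.

Shape 1 is a rectangle drawn with `<polygon>`. Its stroke #ff00ff means engrave at S136, F2546. After flipping Y the toolpath is (159.228,165.378) → (307.681,165.378) → (307.681,67.428) → (159.228,67.428) → (159.228,165.378), returning to the start.

Shape 2 is a line segment drawn with `<line>`. Its stroke #ff00ff means engrave at S136, F2546. After flipping Y the toolpath is (8.134,184.800) → (224.342,234.161).

Shape 3 is a line segment drawn with `<path>`. Its stroke #ff00ff means engrave at S136, F2546. After flipping Y the toolpath is (246.081,255.087) → (324.756,242.152).

Shape 4 is a closed polygon drawn with `<polygon>`. Its stroke #ff00ff means engrave at S136, F2546. After flipping Y the toolpath is (229.875,236.923) → (342.124,218.554) → (346.715,192.510) → (231.848,224.682) → (74.847,26.440) → (218.578,119.919) → (229.875,236.923), returning to the start.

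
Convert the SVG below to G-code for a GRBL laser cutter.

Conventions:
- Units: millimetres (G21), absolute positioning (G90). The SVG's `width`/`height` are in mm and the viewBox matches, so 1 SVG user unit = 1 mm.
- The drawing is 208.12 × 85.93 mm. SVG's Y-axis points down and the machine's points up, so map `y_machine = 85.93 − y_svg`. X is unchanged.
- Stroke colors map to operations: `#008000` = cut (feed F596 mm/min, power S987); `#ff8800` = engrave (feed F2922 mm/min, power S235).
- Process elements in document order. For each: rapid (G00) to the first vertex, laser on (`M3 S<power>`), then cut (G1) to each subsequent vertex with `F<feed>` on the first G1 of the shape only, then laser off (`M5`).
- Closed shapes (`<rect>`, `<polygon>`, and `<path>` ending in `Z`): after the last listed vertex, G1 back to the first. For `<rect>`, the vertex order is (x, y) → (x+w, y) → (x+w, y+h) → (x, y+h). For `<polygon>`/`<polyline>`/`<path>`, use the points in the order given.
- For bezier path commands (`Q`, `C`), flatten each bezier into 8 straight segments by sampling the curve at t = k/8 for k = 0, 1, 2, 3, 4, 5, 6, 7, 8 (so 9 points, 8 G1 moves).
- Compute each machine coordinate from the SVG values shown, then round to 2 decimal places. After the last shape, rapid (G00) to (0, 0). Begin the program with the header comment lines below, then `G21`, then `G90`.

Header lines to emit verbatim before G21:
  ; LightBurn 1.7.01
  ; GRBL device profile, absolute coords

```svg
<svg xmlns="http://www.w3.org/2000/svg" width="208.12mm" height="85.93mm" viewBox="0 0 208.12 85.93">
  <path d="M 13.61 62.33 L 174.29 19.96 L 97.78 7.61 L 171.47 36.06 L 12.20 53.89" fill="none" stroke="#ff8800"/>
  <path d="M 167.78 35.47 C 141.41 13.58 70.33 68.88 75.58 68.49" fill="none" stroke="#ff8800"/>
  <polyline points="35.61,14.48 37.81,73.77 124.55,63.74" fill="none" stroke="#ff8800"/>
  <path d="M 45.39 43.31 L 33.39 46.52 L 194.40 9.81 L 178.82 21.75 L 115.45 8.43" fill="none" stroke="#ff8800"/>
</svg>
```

; LightBurn 1.7.01
; GRBL device profile, absolute coords
G21
G90
G00 X13.61 Y23.60
M3 S235
G1 X174.29 Y65.97 F2922
G1 X97.78 Y78.32
G1 X171.47 Y49.87
G1 X12.20 Y32.04
M5
G00 X167.78 Y50.46
M3 S235
G1 X156.03 Y55.31 F2922
G1 X141.51 Y54.48
G1 X125.63 Y49.53
G1 X109.82 Y42.01
G1 X95.49 Y33.49
G1 X84.06 Y25.51
G1 X76.95 Y19.64
G1 X75.58 Y17.44
M5
G00 X35.61 Y71.45
M3 S235
G1 X37.81 Y12.16 F2922
G1 X124.55 Y22.19
M5
G00 X45.39 Y42.62
M3 S235
G1 X33.39 Y39.41 F2922
G1 X194.40 Y76.12
G1 X178.82 Y64.18
G1 X115.45 Y77.50
M5
G00 X0.00 Y0.00

1 u = 1 mm; y_m = 85.93 − y.

[1] `<path>` open polyline, #ff8800→engrave S235 F2922: (13.61,23.60) → (174.29,65.97) → (97.78,78.32) → (171.47,49.87) → (12.20,32.04)

[2] `<path>` cubic bezier, #ff8800→engrave S235 F2922: (167.78,50.46) → (156.03,55.31) → (141.51,54.48) → (125.63,49.53) → (109.82,42.01) → (95.49,33.49) → (84.06,25.51) → (76.95,19.64) → (75.58,17.44)

[3] `<polyline>` open polyline, #ff8800→engrave S235 F2922: (35.61,71.45) → (37.81,12.16) → (124.55,22.19)

[4] `<path>` open polyline, #ff8800→engrave S235 F2922: (45.39,42.62) → (33.39,39.41) → (194.40,76.12) → (178.82,64.18) → (115.45,77.50)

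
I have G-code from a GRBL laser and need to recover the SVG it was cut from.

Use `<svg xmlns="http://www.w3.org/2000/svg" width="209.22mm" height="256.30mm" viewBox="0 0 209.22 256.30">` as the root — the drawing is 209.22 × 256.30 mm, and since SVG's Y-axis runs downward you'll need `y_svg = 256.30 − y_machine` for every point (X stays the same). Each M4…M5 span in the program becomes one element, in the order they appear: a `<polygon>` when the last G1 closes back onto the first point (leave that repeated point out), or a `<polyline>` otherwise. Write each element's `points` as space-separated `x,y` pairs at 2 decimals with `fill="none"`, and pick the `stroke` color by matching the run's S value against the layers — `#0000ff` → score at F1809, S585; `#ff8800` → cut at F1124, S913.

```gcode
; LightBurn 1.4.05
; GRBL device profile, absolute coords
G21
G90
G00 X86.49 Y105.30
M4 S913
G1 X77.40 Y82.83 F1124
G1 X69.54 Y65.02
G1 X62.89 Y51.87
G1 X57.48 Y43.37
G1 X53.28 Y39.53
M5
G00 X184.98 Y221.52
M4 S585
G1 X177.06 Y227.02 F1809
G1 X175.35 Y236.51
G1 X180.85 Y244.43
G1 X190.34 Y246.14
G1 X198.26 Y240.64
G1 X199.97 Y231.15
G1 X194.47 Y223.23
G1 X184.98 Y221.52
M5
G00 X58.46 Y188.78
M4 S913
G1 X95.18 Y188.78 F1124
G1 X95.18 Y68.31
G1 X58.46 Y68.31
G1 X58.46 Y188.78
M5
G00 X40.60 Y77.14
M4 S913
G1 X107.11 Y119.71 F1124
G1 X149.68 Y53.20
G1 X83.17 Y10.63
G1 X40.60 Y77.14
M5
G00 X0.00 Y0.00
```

<svg xmlns="http://www.w3.org/2000/svg" width="209.22mm" height="256.30mm" viewBox="0 0 209.22 256.30">
  <polyline points="86.49,151.00 77.40,173.47 69.54,191.28 62.89,204.43 57.48,212.93 53.28,216.77" fill="none" stroke="#ff8800"/>
  <polygon points="184.98,34.78 177.06,29.28 175.35,19.79 180.85,11.87 190.34,10.16 198.26,15.66 199.97,25.15 194.47,33.07" fill="none" stroke="#0000ff"/>
  <polygon points="58.46,67.52 95.18,67.52 95.18,187.99 58.46,187.99" fill="none" stroke="#ff8800"/>
  <polygon points="40.60,179.16 107.11,136.59 149.68,203.10 83.17,245.67" fill="none" stroke="#ff8800"/>
</svg>

y_svg = 256.30 − y_m.

[1] S913→`#ff8800` (cut); open run; points: 86.49,151.00 77.40,173.47 69.54,191.28 62.89,204.43 57.48,212.93 53.28,216.77

[2] S585→`#0000ff` (score); closed run; points: 184.98,34.78 177.06,29.28 175.35,19.79 180.85,11.87 190.34,10.16 198.26,15.66 199.97,25.15 194.47,33.07

[3] S913→`#ff8800` (cut); closed run; points: 58.46,67.52 95.18,67.52 95.18,187.99 58.46,187.99

[4] S913→`#ff8800` (cut); closed run; points: 40.60,179.16 107.11,136.59 149.68,203.10 83.17,245.67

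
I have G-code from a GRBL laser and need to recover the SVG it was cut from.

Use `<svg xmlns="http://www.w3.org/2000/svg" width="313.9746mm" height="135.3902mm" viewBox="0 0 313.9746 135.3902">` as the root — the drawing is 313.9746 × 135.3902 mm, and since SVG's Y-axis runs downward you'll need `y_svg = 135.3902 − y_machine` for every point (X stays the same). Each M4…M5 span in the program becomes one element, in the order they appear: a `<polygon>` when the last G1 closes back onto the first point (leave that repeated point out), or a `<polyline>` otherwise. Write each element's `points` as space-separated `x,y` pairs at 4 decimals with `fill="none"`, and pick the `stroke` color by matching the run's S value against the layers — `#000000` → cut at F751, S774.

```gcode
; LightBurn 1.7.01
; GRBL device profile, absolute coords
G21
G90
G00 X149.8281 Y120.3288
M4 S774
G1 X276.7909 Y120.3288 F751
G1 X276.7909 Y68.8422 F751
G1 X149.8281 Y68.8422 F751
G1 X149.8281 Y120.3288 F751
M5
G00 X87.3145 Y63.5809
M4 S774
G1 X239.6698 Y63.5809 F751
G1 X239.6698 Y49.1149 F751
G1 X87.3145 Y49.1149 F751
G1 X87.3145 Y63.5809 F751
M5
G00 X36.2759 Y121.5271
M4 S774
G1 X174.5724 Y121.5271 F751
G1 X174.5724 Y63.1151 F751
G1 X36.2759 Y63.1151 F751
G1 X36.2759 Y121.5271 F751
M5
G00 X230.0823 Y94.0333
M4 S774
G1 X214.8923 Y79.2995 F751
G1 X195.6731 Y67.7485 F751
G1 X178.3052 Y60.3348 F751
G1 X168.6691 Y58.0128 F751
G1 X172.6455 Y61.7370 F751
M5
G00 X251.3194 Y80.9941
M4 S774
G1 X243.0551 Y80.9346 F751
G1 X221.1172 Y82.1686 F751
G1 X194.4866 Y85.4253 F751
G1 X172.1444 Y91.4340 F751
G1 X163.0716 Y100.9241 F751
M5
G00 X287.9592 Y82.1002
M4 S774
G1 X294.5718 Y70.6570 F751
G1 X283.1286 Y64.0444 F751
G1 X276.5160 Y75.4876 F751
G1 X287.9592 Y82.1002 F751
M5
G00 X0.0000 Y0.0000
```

Machine Y-up, SVG Y-down with viewBox height 135.3902, so y_svg = 135.3902 − y_machine; X carries over. Every run uses S774, so all elements get stroke `#000000` (cut).

Run 1: The run returns to its start, so emit a `<polygon>` with points (Y-flipped): 149.8281,15.0614 276.7909,15.0614 276.7909,66.5480 149.8281,66.5480.

Run 2: The run returns to its start, so emit a `<polygon>` with points (Y-flipped): 87.3145,71.8093 239.6698,71.8093 239.6698,86.2753 87.3145,86.2753.

Run 3: The run returns to its start, so emit a `<polygon>` with points (Y-flipped): 36.2759,13.8631 174.5724,13.8631 174.5724,72.2751 36.2759,72.2751.

Run 4: The run is open, so emit a `<polyline>` with points (Y-flipped): 230.0823,41.3569 214.8923,56.0907 195.6731,67.6417 178.3052,75.0554 168.6691,77.3774 172.6455,73.6532.

Run 5: The run is open, so emit a `<polyline>` with points (Y-flipped): 251.3194,54.3961 243.0551,54.4556 221.1172,53.2216 194.4866,49.9649 172.1444,43.9562 163.0716,34.4661.

Run 6: The run returns to its start, so emit a `<polygon>` with points (Y-flipped): 287.9592,53.2900 294.5718,64.7332 283.1286,71.3458 276.5160,59.9026.

<svg xmlns="http://www.w3.org/2000/svg" width="313.9746mm" height="135.3902mm" viewBox="0 0 313.9746 135.3902">
  <polygon points="149.8281,15.0614 276.7909,15.0614 276.7909,66.5480 149.8281,66.5480" fill="none" stroke="#000000"/>
  <polygon points="87.3145,71.8093 239.6698,71.8093 239.6698,86.2753 87.3145,86.2753" fill="none" stroke="#000000"/>
  <polygon points="36.2759,13.8631 174.5724,13.8631 174.5724,72.2751 36.2759,72.2751" fill="none" stroke="#000000"/>
  <polyline points="230.0823,41.3569 214.8923,56.0907 195.6731,67.6417 178.3052,75.0554 168.6691,77.3774 172.6455,73.6532" fill="none" stroke="#000000"/>
  <polyline points="251.3194,54.3961 243.0551,54.4556 221.1172,53.2216 194.4866,49.9649 172.1444,43.9562 163.0716,34.4661" fill="none" stroke="#000000"/>
  <polygon points="287.9592,53.2900 294.5718,64.7332 283.1286,71.3458 276.5160,59.9026" fill="none" stroke="#000000"/>
</svg>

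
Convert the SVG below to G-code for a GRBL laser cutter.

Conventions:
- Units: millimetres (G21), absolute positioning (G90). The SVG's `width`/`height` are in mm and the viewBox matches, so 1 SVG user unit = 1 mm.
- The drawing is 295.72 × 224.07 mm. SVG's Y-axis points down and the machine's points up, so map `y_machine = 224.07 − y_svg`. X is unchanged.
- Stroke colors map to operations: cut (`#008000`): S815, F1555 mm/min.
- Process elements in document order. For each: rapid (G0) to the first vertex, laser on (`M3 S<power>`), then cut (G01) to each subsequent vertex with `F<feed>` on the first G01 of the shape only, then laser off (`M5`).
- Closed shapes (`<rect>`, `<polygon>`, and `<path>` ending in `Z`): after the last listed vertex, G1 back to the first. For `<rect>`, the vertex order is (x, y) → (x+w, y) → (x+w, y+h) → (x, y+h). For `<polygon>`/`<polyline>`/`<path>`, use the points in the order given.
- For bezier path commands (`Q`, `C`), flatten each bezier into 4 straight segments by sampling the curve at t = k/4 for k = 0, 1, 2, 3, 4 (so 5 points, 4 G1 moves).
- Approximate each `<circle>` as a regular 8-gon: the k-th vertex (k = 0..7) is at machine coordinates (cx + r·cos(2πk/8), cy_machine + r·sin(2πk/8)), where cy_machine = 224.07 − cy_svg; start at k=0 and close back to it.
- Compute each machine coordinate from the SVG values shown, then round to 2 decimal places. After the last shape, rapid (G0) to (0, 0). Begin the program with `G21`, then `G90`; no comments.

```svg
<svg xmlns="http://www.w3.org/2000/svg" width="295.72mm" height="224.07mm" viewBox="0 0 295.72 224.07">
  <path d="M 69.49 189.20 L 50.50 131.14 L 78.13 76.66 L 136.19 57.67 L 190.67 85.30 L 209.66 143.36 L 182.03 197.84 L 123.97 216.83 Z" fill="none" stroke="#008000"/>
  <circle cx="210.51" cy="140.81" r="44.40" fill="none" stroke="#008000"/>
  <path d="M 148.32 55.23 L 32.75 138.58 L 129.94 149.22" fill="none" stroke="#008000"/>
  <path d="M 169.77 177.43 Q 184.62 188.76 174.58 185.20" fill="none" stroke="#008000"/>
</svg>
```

G21
G90
G0 X69.49 Y34.87
M3 S815
G01 X50.50 Y92.93 F1555
G01 X78.13 Y147.41
G01 X136.19 Y166.40
G01 X190.67 Y138.77
G01 X209.66 Y80.71
G01 X182.03 Y26.23
G01 X123.97 Y7.24
G01 X69.49 Y34.87
M5
G0 X254.91 Y83.26
M3 S815
G01 X241.91 Y114.66 F1555
G01 X210.51 Y127.66
G01 X179.11 Y114.66
G01 X166.11 Y83.26
G01 X179.11 Y51.86
G01 X210.51 Y38.86
G01 X241.91 Y51.86
G01 X254.91 Y83.26
M5
G0 X148.32 Y168.84
M3 S815
G01 X32.75 Y85.49 F1555
G01 X129.94 Y74.85
M5
G0 X169.77 Y46.64
M3 S815
G01 X175.64 Y41.91 F1555
G01 X178.40 Y39.03
G01 X178.04 Y38.02
G01 X174.58 Y38.87
M5
G0 X0.00 Y0.00

Since the viewBox matches the mm dimensions, user units are millimetres directly. The only transform is the Y-flip y_m = 224.07 − y_svg.

Shape 1 is a regular polygon drawn with `<path>`. Its stroke #008000 means cut at S815, F1555. After flipping Y the toolpath is (69.49,34.87) → (50.50,92.93) → (78.13,147.41) → (136.19,166.40) → (190.67,138.77) → (209.66,80.71) → (182.03,26.23) → (123.97,7.24) → (69.49,34.87), returning to the start.

Shape 2 is a circle drawn with `<circle>`. Its stroke #008000 means cut at S815, F1555. After flipping Y the toolpath is (254.91,83.26) → (241.91,114.66) → (210.51,127.66) → (179.11,114.66) → (166.11,83.26) → (179.11,51.86) → (210.51,38.86) → (241.91,51.86) → (254.91,83.26), returning to the start.

Shape 3 is a open polyline drawn with `<path>`. Its stroke #008000 means cut at S815, F1555. After flipping Y the toolpath is (148.32,168.84) → (32.75,85.49) → (129.94,74.85).

Shape 4 is a quadratic bezier drawn with `<path>`. Its stroke #008000 means cut at S815, F1555. After flipping Y the toolpath is (169.77,46.64) → (175.64,41.91) → (178.40,39.03) → (178.04,38.02) → (174.58,38.87).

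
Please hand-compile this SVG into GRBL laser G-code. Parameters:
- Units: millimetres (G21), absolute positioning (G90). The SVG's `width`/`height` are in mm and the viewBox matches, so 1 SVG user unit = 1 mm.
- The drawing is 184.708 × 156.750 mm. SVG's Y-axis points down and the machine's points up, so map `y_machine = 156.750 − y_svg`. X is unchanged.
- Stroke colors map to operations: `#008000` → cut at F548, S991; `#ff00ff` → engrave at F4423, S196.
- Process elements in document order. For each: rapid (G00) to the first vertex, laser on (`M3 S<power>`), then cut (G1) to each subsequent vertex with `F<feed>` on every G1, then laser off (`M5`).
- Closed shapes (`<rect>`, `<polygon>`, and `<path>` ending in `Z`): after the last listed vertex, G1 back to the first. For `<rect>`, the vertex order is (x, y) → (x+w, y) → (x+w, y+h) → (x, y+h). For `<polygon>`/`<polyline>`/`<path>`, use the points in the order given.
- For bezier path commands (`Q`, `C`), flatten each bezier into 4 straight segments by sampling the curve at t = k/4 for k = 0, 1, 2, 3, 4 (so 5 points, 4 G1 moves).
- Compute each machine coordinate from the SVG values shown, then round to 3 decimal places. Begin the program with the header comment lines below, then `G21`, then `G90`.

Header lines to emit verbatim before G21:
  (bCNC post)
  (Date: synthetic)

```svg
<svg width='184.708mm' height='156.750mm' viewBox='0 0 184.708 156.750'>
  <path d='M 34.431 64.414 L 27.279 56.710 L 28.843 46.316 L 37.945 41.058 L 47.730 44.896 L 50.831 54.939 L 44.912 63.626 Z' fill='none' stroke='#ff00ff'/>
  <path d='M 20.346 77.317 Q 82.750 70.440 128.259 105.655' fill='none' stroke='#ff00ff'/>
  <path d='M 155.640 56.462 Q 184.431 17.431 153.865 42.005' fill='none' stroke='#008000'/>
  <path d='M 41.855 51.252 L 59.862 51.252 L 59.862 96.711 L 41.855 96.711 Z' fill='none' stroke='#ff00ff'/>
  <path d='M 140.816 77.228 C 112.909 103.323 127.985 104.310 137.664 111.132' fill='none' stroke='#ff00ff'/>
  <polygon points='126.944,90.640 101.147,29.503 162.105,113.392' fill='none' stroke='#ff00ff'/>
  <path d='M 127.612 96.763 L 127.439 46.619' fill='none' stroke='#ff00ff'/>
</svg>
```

Since the viewBox matches the mm dimensions, user units are millimetres directly. The only transform is the Y-flip y_m = 156.750 − y_svg.

Shape 1 is a regular polygon drawn with `<path>`. Its stroke #ff00ff means engrave at S196, F4423. After flipping Y the toolpath is (34.431,92.336) → (27.279,100.040) → (28.843,110.434) → (37.945,115.692) → (47.730,111.854) → (50.831,101.811) → (44.912,93.124) → (34.431,92.336), returning to the start.

Shape 2 is a quadratic bezier drawn with `<path>`. Its stroke #ff00ff means engrave at S196, F4423. After flipping Y the toolpath is (20.346,79.433) → (50.492,80.241) → (78.526,75.787) → (104.449,66.072) → (128.259,51.095).

Shape 3 is a quadratic bezier drawn with `<path>`. Its stroke #008000 means cut at S991, F548. After flipping Y the toolpath is (155.640,100.288) → (166.326,115.828) → (169.592,123.418) → (165.438,123.057) → (153.865,114.745).

Shape 4 is a rectangle drawn with `<path>`. Its stroke #ff00ff means engrave at S196, F4423. After flipping Y the toolpath is (41.855,105.498) → (59.862,105.498) → (59.862,60.039) → (41.855,60.039) → (41.855,105.498), returning to the start.

Shape 5 is a cubic bezier drawn with `<path>`. Its stroke #ff00ff means engrave at S196, F4423. After flipping Y the toolpath is (140.816,79.522) → (127.189,64.175) → (125.145,55.343) → (130.149,50.124) → (137.664,45.618).

Shape 6 is a closed polygon drawn with `<polygon>`. Its stroke #ff00ff means engrave at S196, F4423. After flipping Y the toolpath is (126.944,66.110) → (101.147,127.247) → (162.105,43.358) → (126.944,66.110), returning to the start.

Shape 7 is a line segment drawn with `<path>`. Its stroke #ff00ff means engrave at S196, F4423. After flipping Y the toolpath is (127.612,59.987) → (127.439,110.131).

(bCNC post)
(Date: synthetic)
G21
G90
G00 X34.431 Y92.336
M3 S196
G1 X27.279 Y100.040 F4423
G1 X28.843 Y110.434 F4423
G1 X37.945 Y115.692 F4423
G1 X47.730 Y111.854 F4423
G1 X50.831 Y101.811 F4423
G1 X44.912 Y93.124 F4423
G1 X34.431 Y92.336 F4423
M5
G00 X20.346 Y79.433
M3 S196
G1 X50.492 Y80.241 F4423
G1 X78.526 Y75.787 F4423
G1 X104.449 Y66.072 F4423
G1 X128.259 Y51.095 F4423
M5
G00 X155.640 Y100.288
M3 S991
G1 X166.326 Y115.828 F548
G1 X169.592 Y123.418 F548
G1 X165.438 Y123.057 F548
G1 X153.865 Y114.745 F548
M5
G00 X41.855 Y105.498
M3 S196
G1 X59.862 Y105.498 F4423
G1 X59.862 Y60.039 F4423
G1 X41.855 Y60.039 F4423
G1 X41.855 Y105.498 F4423
M5
G00 X140.816 Y79.522
M3 S196
G1 X127.189 Y64.175 F4423
G1 X125.145 Y55.343 F4423
G1 X130.149 Y50.124 F4423
G1 X137.664 Y45.618 F4423
M5
G00 X126.944 Y66.110
M3 S196
G1 X101.147 Y127.247 F4423
G1 X162.105 Y43.358 F4423
G1 X126.944 Y66.110 F4423
M5
G00 X127.612 Y59.987
M3 S196
G1 X127.439 Y110.131 F4423
M5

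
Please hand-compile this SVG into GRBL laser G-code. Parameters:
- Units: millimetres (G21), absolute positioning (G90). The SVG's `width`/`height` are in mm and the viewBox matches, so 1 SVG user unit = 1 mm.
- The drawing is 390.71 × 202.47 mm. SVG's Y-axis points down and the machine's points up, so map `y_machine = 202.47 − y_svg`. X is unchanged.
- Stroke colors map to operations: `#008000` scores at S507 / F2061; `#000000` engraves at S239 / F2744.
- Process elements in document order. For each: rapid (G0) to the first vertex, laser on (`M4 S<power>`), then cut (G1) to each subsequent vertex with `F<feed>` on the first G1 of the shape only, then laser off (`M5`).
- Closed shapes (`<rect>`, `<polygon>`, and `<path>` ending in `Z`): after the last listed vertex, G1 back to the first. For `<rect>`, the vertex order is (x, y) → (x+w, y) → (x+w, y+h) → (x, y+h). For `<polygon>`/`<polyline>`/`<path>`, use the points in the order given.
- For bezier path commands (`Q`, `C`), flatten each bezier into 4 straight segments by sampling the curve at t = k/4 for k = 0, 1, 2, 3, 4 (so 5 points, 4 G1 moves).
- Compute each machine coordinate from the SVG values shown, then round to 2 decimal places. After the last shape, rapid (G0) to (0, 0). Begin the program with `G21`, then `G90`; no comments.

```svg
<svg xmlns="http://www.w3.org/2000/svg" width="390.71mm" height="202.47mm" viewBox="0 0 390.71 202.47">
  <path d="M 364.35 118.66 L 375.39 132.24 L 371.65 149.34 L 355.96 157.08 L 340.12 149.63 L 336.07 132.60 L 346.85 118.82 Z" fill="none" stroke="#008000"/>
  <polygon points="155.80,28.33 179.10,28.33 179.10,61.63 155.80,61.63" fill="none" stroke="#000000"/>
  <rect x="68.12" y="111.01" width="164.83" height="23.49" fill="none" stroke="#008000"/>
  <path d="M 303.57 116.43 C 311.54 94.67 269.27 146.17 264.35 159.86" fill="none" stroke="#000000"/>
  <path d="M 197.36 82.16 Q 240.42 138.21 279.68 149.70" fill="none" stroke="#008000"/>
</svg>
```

1 u = 1 mm; y_m = 202.47 − y.

[1] `<path>` regular polygon, #008000→score S507 F2061: (364.35,83.81) → (375.39,70.23) → (371.65,53.13) → (355.96,45.39) → (340.12,52.84) → (336.07,69.87) → (346.85,83.65) → (364.35,83.81) (closed)

[2] `<polygon>` rectangle, #000000→engrave S239 F2744: (155.80,174.14) → (179.10,174.14) → (179.10,140.84) → (155.80,140.84) → (155.80,174.14) (closed)

[3] `<rect>` rectangle, #008000→score S507 F2061: (68.12,91.46) → (232.95,91.46) → (232.95,67.97) → (68.12,67.97) → (68.12,91.46) (closed)

[4] `<path>` cubic bezier, #000000→engrave S239 F2744: (303.57,86.04) → (301.50,90.36) → (288.79,77.62) → (273.67,58.23) → (264.35,42.61)

[5] `<path>` quadratic bezier, #008000→score S507 F2061: (197.36,120.31) → (218.65,95.07) → (239.47,75.40) → (259.81,61.30) → (279.68,52.77)

G21
G90
G0 X364.35 Y83.81
M4 S507
G1 X375.39 Y70.23 F2061
G1 X371.65 Y53.13
G1 X355.96 Y45.39
G1 X340.12 Y52.84
G1 X336.07 Y69.87
G1 X346.85 Y83.65
G1 X364.35 Y83.81
M5
G0 X155.80 Y174.14
M4 S239
G1 X179.10 Y174.14 F2744
G1 X179.10 Y140.84
G1 X155.80 Y140.84
G1 X155.80 Y174.14
M5
G0 X68.12 Y91.46
M4 S507
G1 X232.95 Y91.46 F2061
G1 X232.95 Y67.97
G1 X68.12 Y67.97
G1 X68.12 Y91.46
M5
G0 X303.57 Y86.04
M4 S239
G1 X301.50 Y90.36 F2744
G1 X288.79 Y77.62
G1 X273.67 Y58.23
G1 X264.35 Y42.61
M5
G0 X197.36 Y120.31
M4 S507
G1 X218.65 Y95.07 F2061
G1 X239.47 Y75.40
G1 X259.81 Y61.30
G1 X279.68 Y52.77
M5
G0 X0.00 Y0.00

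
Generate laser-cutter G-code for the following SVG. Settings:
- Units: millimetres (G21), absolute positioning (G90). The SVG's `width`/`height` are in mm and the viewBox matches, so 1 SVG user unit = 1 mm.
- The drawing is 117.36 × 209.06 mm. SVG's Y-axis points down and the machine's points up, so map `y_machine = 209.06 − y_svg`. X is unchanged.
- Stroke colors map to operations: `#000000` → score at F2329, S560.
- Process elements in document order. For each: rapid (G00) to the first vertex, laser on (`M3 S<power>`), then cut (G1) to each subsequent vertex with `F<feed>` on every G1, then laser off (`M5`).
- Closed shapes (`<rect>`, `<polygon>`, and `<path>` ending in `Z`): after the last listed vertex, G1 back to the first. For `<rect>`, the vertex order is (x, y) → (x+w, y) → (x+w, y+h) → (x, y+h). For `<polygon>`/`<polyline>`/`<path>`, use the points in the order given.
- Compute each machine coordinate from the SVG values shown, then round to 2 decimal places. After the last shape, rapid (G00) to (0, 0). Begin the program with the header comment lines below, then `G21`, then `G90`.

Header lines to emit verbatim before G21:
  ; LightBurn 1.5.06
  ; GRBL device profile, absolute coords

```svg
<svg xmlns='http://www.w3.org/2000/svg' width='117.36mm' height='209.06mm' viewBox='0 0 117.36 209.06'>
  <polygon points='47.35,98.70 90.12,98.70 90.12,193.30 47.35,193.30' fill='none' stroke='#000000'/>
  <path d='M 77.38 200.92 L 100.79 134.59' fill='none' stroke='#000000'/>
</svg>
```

Since the viewBox matches the mm dimensions, user units are millimetres directly. The only transform is the Y-flip y_m = 209.06 − y_svg.

Shape 1 is a rectangle drawn with `<polygon>`. Its stroke #000000 means score at S560, F2329. After flipping Y the toolpath is (47.35,110.36) → (90.12,110.36) → (90.12,15.76) → (47.35,15.76) → (47.35,110.36), returning to the start.

Shape 2 is a line segment drawn with `<path>`. Its stroke #000000 means score at S560, F2329. After flipping Y the toolpath is (77.38,8.14) → (100.79,74.47).

; LightBurn 1.5.06
; GRBL device profile, absolute coords
G21
G90
G00 X47.35 Y110.36
M3 S560
G1 X90.12 Y110.36 F2329
G1 X90.12 Y15.76 F2329
G1 X47.35 Y15.76 F2329
G1 X47.35 Y110.36 F2329
M5
G00 X77.38 Y8.14
M3 S560
G1 X100.79 Y74.47 F2329
M5
G00 X0.00 Y0.00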